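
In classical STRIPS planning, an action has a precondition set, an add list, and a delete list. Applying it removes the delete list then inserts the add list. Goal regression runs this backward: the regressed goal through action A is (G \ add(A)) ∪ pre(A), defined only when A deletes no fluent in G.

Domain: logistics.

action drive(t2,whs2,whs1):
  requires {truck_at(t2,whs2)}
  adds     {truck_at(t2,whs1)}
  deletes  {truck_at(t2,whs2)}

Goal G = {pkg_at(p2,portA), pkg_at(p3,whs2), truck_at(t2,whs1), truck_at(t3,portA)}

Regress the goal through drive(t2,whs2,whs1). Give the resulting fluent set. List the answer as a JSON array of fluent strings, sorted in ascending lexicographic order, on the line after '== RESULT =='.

Regress:
  G ∩ del = {}  (empty — regression defined)
  G \ add = {pkg_at(p2,portA), pkg_at(p3,whs2), truck_at(t2,whs1), truck_at(t3,portA)} \ {truck_at(t2,whs1)} = {pkg_at(p2,portA), pkg_at(p3,whs2), truck_at(t3,portA)}
  ∪ pre   = {pkg_at(p2,portA), pkg_at(p3,whs2), truck_at(t3,portA)} ∪ {truck_at(t2,whs2)}
          = {pkg_at(p2,portA), pkg_at(p3,whs2), truck_at(t2,whs2), truck_at(t3,portA)}

== RESULT ==
["pkg_at(p2,portA)", "pkg_at(p3,whs2)", "truck_at(t2,whs2)", "truck_at(t3,portA)"]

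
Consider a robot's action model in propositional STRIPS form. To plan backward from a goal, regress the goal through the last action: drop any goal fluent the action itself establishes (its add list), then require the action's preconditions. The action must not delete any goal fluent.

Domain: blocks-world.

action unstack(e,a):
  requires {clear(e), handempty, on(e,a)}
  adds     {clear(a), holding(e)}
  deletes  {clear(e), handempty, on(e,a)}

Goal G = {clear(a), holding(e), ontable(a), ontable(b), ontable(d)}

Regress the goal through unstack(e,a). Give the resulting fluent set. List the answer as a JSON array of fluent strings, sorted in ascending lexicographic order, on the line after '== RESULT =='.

Compute (G \ add) ∪ pre:
  G ∩ del = {}  (empty — regression defined)
  G \ add = {clear(a), holding(e), ontable(a), ontable(b), ontable(d)} \ {clear(a), holding(e)} = {ontable(a), ontable(b), ontable(d)}
  ∪ pre   = {ontable(a), ontable(b), ontable(d)} ∪ {clear(e), handempty, on(e,a)}
          = {clear(e), handempty, on(e,a), ontable(a), ontable(b), ontable(d)}

== RESULT ==
["clear(e)", "handempty", "on(e,a)", "ontable(a)", "ontable(b)", "ontable(d)"]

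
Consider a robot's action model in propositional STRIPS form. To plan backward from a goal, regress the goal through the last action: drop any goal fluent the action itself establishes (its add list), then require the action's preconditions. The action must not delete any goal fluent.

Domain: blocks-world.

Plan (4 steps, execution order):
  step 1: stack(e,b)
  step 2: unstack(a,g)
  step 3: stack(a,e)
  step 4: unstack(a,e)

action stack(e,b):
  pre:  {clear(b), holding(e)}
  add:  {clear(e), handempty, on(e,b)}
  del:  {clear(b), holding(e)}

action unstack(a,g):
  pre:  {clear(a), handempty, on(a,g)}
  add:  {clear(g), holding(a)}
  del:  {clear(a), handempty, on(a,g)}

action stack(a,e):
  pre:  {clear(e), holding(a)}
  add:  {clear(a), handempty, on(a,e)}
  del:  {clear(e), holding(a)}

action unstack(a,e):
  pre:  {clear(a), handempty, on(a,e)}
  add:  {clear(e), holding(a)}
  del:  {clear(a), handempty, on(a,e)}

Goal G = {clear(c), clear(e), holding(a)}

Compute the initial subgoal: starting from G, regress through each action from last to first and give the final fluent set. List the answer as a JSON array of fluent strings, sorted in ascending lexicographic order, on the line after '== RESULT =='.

Work backward from the goal:
  through step 4 (unstack(a,e)): drop {clear(e), holding(a)}, keep {clear(c)}, require {clear(a), handempty, on(a,e)}
    → {clear(a), clear(c), handempty, on(a,e)}
  through step 3 (stack(a,e)): drop {clear(a), handempty, on(a,e)}, keep {clear(c)}, require {clear(e), holding(a)}
    → {clear(c), clear(e), holding(a)}
  through step 2 (unstack(a,g)): drop {holding(a)}, keep {clear(c), clear(e)}, require {clear(a), handempty, on(a,g)}
    → {clear(a), clear(c), clear(e), handempty, on(a,g)}
  through step 1 (stack(e,b)): drop {clear(e), handempty}, keep {clear(a), clear(c), on(a,g)}, require {clear(b), holding(e)}
    → {clear(a), clear(b), clear(c), holding(e), on(a,g)}

== RESULT ==
["clear(a)", "clear(b)", "clear(c)", "holding(e)", "on(a,g)"]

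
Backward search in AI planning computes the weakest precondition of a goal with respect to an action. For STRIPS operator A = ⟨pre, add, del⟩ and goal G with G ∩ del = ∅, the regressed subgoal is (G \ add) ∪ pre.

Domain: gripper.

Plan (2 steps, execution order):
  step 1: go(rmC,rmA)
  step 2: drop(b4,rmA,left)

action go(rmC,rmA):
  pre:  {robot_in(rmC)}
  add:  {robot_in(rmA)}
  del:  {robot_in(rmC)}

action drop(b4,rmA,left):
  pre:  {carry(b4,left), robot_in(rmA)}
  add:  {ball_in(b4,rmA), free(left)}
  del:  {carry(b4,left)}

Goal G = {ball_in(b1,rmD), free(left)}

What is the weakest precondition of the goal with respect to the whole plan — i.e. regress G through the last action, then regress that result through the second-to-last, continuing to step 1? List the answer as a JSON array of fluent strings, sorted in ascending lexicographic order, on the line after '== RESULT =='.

Work backward from the goal:
  through step 2 (drop(b4,rmA,left)): drop {free(left)}, keep {ball_in(b1,rmD)}, require {carry(b4,left), robot_in(rmA)}
    → {ball_in(b1,rmD), carry(b4,left), robot_in(rmA)}
  through step 1 (go(rmC,rmA)): drop {robot_in(rmA)}, keep {ball_in(b1,rmD), carry(b4,left)}, require {robot_in(rmC)}
    → {ball_in(b1,rmD), carry(b4,left), robot_in(rmC)}

== RESULT ==
["ball_in(b1,rmD)", "carry(b4,left)", "robot_in(rmC)"]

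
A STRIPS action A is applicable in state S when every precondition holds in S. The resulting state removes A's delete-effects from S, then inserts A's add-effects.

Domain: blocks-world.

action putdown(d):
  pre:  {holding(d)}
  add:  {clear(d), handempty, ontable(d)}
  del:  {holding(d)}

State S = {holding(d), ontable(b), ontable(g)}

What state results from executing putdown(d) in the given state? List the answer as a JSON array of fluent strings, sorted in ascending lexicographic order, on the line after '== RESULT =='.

Progress:
  pre ⊆ S: {holding(d)} ⊆ S  — applicable
  S \ del = {ontable(b), ontable(g)}
  ∪ add   = {clear(d), handempty, ontable(b), ontable(d), ontable(g)}

== RESULT ==
["clear(d)", "handempty", "ontable(b)", "ontable(d)", "ontable(g)"]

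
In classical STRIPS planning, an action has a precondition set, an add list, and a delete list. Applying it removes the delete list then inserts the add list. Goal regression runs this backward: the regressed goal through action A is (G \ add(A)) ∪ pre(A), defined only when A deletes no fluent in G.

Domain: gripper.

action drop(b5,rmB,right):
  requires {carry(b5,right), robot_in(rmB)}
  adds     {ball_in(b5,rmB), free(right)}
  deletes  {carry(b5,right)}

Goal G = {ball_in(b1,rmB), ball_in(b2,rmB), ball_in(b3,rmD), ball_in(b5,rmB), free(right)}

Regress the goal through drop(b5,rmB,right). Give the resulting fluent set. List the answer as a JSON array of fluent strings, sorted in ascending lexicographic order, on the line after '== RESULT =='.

Regress:
  G ∩ del = {}  (empty — regression defined)
  G \ add = {ball_in(b1,rmB), ball_in(b2,rmB), ball_in(b3,rmD), ball_in(b5,rmB), free(right)} \ {ball_in(b5,rmB), free(right)} = {ball_in(b1,rmB), ball_in(b2,rmB), ball_in(b3,rmD)}
  ∪ pre   = {ball_in(b1,rmB), ball_in(b2,rmB), ball_in(b3,rmD)} ∪ {carry(b5,right), robot_in(rmB)}
          = {ball_in(b1,rmB), ball_in(b2,rmB), ball_in(b3,rmD), carry(b5,right), robot_in(rmB)}

== RESULT ==
["ball_in(b1,rmB)", "ball_in(b2,rmB)", "ball_in(b3,rmD)", "carry(b5,right)", "robot_in(rmB)"]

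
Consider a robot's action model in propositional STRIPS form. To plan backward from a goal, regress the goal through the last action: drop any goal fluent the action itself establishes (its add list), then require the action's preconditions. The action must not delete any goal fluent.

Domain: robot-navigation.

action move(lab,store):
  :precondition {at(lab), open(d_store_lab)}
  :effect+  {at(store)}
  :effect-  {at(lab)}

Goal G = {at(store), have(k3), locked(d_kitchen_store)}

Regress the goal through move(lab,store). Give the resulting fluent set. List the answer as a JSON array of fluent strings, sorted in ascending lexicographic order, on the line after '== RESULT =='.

Compute (G \ add) ∪ pre:
  G ∩ del = {}  (empty — regression defined)
  G \ add = {at(store), have(k3), locked(d_kitchen_store)} \ {at(store)} = {have(k3), locked(d_kitchen_store)}
  ∪ pre   = {have(k3), locked(d_kitchen_store)} ∪ {at(lab), open(d_store_lab)}
          = {at(lab), have(k3), locked(d_kitchen_store), open(d_store_lab)}

== RESULT ==
["at(lab)", "have(k3)", "locked(d_kitchen_store)", "open(d_store_lab)"]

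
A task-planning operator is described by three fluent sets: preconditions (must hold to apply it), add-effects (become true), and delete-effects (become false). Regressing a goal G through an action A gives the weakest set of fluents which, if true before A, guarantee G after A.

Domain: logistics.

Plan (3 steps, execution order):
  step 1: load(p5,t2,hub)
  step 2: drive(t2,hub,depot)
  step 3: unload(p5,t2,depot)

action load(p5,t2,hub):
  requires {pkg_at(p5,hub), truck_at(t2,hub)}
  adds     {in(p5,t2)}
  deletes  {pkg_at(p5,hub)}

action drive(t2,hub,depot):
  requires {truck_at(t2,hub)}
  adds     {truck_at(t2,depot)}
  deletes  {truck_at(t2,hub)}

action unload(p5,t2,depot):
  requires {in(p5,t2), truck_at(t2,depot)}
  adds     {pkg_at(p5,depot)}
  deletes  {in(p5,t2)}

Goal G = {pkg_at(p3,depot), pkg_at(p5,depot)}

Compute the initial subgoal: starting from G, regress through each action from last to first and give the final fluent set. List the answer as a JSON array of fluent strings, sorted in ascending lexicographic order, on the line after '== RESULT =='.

Regress step by step:
  through step 3 (unload(p5,t2,depot)): drop {pkg_at(p5,depot)}, keep {pkg_at(p3,depot)}, require {in(p5,t2), truck_at(t2,depot)}
    → {in(p5,t2), pkg_at(p3,depot), truck_at(t2,depot)}
  through step 2 (drive(t2,hub,depot)): drop {truck_at(t2,depot)}, keep {in(p5,t2), pkg_at(p3,depot)}, require {truck_at(t2,hub)}
    → {in(p5,t2), pkg_at(p3,depot), truck_at(t2,hub)}
  through step 1 (load(p5,t2,hub)): drop {in(p5,t2)}, keep {pkg_at(p3,depot), truck_at(t2,hub)}, require {pkg_at(p5,hub), truck_at(t2,hub)}
    → {pkg_at(p3,depot), pkg_at(p5,hub), truck_at(t2,hub)}

== RESULT ==
["pkg_at(p3,depot)", "pkg_at(p5,hub)", "truck_at(t2,hub)"]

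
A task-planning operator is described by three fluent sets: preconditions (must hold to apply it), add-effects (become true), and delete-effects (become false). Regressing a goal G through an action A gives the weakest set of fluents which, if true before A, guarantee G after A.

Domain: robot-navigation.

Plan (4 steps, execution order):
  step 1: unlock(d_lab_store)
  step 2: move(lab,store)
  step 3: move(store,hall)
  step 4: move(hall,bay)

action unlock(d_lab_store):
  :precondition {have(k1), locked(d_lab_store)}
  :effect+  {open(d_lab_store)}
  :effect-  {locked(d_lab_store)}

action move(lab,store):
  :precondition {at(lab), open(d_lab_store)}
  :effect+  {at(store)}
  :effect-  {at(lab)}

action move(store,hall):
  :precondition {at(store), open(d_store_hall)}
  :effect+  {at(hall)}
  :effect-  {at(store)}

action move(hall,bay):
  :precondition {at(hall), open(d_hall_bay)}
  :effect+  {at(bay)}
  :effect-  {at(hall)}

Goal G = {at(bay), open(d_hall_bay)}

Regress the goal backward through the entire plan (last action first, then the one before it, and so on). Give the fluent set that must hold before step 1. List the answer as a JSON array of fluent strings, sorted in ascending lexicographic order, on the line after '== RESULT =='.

Regress step by step:
  through step 4 (move(hall,bay)): drop {at(bay)}, keep {open(d_hall_bay)}, require {at(hall), open(d_hall_bay)}
    → {at(hall), open(d_hall_bay)}
  through step 3 (move(store,hall)): drop {at(hall)}, keep {open(d_hall_bay)}, require {at(store), open(d_store_hall)}
    → {at(store), open(d_hall_bay), open(d_store_hall)}
  through step 2 (move(lab,store)): drop {at(store)}, keep {open(d_hall_bay), open(d_store_hall)}, require {at(lab), open(d_lab_store)}
    → {at(lab), open(d_hall_bay), open(d_lab_store), open(d_store_hall)}
  through step 1 (unlock(d_lab_store)): drop {open(d_lab_store)}, keep {at(lab), open(d_hall_bay), open(d_store_hall)}, require {have(k1), locked(d_lab_store)}
    → {at(lab), have(k1), locked(d_lab_store), open(d_hall_bay), open(d_store_hall)}

== RESULT ==
["at(lab)", "have(k1)", "locked(d_lab_store)", "open(d_hall_bay)", "open(d_store_hall)"]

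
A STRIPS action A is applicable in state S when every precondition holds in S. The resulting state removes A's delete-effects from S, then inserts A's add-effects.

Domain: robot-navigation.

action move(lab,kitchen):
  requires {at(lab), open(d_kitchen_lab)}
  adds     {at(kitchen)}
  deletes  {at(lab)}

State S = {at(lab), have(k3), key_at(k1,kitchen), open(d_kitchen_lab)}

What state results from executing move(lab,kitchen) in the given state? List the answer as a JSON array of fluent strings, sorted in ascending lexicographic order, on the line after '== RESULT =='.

Compute (S \ del) ∪ add:
  pre ⊆ S: {at(lab), open(d_kitchen_lab)} ⊆ S  — applicable
  S \ del = {have(k3), key_at(k1,kitchen), open(d_kitchen_lab)}
  ∪ add   = {at(kitchen), have(k3), key_at(k1,kitchen), open(d_kitchen_lab)}

== RESULT ==
["at(kitchen)", "have(k3)", "key_at(k1,kitchen)", "open(d_kitchen_lab)"]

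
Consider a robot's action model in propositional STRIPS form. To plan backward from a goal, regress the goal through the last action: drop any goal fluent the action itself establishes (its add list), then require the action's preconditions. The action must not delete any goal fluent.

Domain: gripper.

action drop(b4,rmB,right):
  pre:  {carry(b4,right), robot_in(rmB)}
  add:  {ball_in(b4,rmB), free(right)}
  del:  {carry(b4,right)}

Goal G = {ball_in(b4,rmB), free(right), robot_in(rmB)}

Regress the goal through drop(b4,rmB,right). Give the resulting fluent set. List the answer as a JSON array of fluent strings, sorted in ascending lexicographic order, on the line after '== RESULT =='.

Regress:
  G ∩ del = {}  (empty — regression defined)
  G \ add = {ball_in(b4,rmB), free(right), robot_in(rmB)} \ {ball_in(b4,rmB), free(right)} = {robot_in(rmB)}
  ∪ pre   = {robot_in(rmB)} ∪ {carry(b4,right), robot_in(rmB)}
          = {carry(b4,right), robot_in(rmB)}

== RESULT ==
["carry(b4,right)", "robot_in(rmB)"]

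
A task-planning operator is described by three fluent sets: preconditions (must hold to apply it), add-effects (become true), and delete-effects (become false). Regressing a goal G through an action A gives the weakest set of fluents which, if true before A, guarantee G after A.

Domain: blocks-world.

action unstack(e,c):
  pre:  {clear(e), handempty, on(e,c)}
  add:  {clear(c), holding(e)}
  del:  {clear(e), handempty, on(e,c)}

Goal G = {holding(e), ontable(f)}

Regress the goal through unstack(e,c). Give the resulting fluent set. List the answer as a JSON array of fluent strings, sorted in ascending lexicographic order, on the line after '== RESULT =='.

Regress:
  G ∩ del = {}  (empty — regression defined)
  G \ add = {holding(e), ontable(f)} \ {clear(c), holding(e)} = {ontable(f)}
  ∪ pre   = {ontable(f)} ∪ {clear(e), handempty, on(e,c)}
          = {clear(e), handempty, on(e,c), ontable(f)}

== RESULT ==
["clear(e)", "handempty", "on(e,c)", "ontable(f)"]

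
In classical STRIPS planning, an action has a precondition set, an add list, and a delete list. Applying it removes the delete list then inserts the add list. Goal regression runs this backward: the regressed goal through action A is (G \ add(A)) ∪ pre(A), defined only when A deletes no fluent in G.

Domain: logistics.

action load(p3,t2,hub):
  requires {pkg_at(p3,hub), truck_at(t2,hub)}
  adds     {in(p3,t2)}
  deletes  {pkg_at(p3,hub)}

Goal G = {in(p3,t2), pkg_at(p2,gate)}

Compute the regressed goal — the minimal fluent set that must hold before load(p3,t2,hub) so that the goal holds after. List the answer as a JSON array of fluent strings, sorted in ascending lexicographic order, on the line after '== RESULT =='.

Compute (G \ add) ∪ pre:
  G ∩ del = {}  (empty — regression defined)
  G \ add = {in(p3,t2), pkg_at(p2,gate)} \ {in(p3,t2)} = {pkg_at(p2,gate)}
  ∪ pre   = {pkg_at(p2,gate)} ∪ {pkg_at(p3,hub), truck_at(t2,hub)}
          = {pkg_at(p2,gate), pkg_at(p3,hub), truck_at(t2,hub)}

== RESULT ==
["pkg_at(p2,gate)", "pkg_at(p3,hub)", "truck_at(t2,hub)"]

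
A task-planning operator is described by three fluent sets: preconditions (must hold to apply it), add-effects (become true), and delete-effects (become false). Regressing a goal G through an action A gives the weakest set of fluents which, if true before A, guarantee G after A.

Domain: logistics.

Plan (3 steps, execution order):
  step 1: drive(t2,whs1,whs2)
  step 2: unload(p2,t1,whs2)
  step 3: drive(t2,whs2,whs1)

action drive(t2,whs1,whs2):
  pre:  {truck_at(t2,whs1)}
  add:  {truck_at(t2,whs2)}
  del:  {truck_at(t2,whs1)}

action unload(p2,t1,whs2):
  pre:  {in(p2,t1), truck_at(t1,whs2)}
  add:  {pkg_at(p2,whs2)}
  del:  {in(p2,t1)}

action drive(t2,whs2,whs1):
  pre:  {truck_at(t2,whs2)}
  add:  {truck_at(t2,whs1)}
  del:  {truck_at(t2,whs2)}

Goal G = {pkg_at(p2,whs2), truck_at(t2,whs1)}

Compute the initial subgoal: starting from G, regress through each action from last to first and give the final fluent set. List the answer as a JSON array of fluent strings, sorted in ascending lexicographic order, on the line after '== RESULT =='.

Regress step by step:
  through step 3 (drive(t2,whs2,whs1)): drop {truck_at(t2,whs1)}, keep {pkg_at(p2,whs2)}, require {truck_at(t2,whs2)}
    → {pkg_at(p2,whs2), truck_at(t2,whs2)}
  through step 2 (unload(p2,t1,whs2)): drop {pkg_at(p2,whs2)}, keep {truck_at(t2,whs2)}, require {in(p2,t1), truck_at(t1,whs2)}
    → {in(p2,t1), truck_at(t1,whs2), truck_at(t2,whs2)}
  through step 1 (drive(t2,whs1,whs2)): drop {truck_at(t2,whs2)}, keep {in(p2,t1), truck_at(t1,whs2)}, require {truck_at(t2,whs1)}
    → {in(p2,t1), truck_at(t1,whs2), truck_at(t2,whs1)}

== RESULT ==
["in(p2,t1)", "truck_at(t1,whs2)", "truck_at(t2,whs1)"]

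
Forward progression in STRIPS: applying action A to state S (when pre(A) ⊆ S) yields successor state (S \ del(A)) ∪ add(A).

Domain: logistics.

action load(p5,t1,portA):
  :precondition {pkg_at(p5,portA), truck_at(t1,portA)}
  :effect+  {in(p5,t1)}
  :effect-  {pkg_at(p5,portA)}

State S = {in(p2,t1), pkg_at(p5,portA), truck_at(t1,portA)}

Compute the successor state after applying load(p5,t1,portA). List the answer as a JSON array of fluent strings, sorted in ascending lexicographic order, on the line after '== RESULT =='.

Progress:
  pre ⊆ S: {pkg_at(p5,portA), truck_at(t1,portA)} ⊆ S  — applicable
  S \ del = {in(p2,t1), truck_at(t1,portA)}
  ∪ add   = {in(p2,t1), in(p5,t1), truck_at(t1,portA)}

== RESULT ==
["in(p2,t1)", "in(p5,t1)", "truck_at(t1,portA)"]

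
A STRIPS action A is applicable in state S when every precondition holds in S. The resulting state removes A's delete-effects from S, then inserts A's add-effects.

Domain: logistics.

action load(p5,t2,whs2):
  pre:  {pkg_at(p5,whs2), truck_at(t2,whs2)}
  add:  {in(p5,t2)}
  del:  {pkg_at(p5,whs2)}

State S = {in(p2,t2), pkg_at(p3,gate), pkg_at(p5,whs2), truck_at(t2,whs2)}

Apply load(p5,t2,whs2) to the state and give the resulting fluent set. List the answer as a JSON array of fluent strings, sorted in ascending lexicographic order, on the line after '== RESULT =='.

Compute (S \ del) ∪ add:
  pre ⊆ S: {pkg_at(p5,whs2), truck_at(t2,whs2)} ⊆ S  — applicable
  S \ del = {in(p2,t2), pkg_at(p3,gate), truck_at(t2,whs2)}
  ∪ add   = {in(p2,t2), in(p5,t2), pkg_at(p3,gate), truck_at(t2,whs2)}

== RESULT ==
["in(p2,t2)", "in(p5,t2)", "pkg_at(p3,gate)", "truck_at(t2,whs2)"]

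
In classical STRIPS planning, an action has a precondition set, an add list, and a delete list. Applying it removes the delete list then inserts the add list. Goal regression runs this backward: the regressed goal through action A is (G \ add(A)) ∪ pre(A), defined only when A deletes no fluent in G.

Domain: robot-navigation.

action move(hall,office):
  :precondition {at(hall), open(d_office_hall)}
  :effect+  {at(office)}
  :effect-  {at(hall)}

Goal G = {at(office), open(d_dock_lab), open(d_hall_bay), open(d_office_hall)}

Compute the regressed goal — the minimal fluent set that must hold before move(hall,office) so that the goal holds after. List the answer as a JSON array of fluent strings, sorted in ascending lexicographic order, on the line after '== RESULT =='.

Regress:
  G ∩ del = {}  (empty — regression defined)
  G \ add = {at(office), open(d_dock_lab), open(d_hall_bay), open(d_office_hall)} \ {at(office)} = {open(d_dock_lab), open(d_hall_bay), open(d_office_hall)}
  ∪ pre   = {open(d_dock_lab), open(d_hall_bay), open(d_office_hall)} ∪ {at(hall), open(d_office_hall)}
          = {at(hall), open(d_dock_lab), open(d_hall_bay), open(d_office_hall)}

== RESULT ==
["at(hall)", "open(d_dock_lab)", "open(d_hall_bay)", "open(d_office_hall)"]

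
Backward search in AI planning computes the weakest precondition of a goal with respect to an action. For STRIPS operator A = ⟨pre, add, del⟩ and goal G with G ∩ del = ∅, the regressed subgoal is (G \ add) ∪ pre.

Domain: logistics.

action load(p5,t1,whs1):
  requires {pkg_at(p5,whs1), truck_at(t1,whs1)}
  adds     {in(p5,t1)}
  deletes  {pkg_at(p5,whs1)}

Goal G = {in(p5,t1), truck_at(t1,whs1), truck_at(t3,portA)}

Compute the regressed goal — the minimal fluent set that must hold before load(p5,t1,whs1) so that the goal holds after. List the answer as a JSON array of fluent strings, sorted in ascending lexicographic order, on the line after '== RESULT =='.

Regress:
  G ∩ del = {}  (empty — regression defined)
  G \ add = {in(p5,t1), truck_at(t1,whs1), truck_at(t3,portA)} \ {in(p5,t1)} = {truck_at(t1,whs1), truck_at(t3,portA)}
  ∪ pre   = {truck_at(t1,whs1), truck_at(t3,portA)} ∪ {pkg_at(p5,whs1), truck_at(t1,whs1)}
          = {pkg_at(p5,whs1), truck_at(t1,whs1), truck_at(t3,portA)}

== RESULT ==
["pkg_at(p5,whs1)", "truck_at(t1,whs1)", "truck_at(t3,portA)"]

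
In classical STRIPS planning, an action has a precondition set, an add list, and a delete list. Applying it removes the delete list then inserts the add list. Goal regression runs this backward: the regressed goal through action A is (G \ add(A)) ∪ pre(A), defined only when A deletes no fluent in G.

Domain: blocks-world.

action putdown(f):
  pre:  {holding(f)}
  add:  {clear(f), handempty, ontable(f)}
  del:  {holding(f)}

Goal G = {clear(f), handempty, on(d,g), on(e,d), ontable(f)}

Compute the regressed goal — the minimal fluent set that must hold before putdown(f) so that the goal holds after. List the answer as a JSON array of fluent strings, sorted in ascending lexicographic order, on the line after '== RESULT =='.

Regress:
  G ∩ del = {}  (empty — regression defined)
  G \ add = {clear(f), handempty, on(d,g), on(e,d), ontable(f)} \ {clear(f), handempty, ontable(f)} = {on(d,g), on(e,d)}
  ∪ pre   = {on(d,g), on(e,d)} ∪ {holding(f)}
          = {holding(f), on(d,g), on(e,d)}

== RESULT ==
["holding(f)", "on(d,g)", "on(e,d)"]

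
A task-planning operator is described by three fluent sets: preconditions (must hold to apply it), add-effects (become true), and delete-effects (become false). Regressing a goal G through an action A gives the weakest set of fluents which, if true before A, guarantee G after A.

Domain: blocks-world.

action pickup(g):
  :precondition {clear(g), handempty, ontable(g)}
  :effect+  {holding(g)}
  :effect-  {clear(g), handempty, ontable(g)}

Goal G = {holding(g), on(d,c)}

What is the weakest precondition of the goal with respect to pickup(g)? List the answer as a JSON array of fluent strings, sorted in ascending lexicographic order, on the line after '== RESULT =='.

Compute (G \ add) ∪ pre:
  G ∩ del = {}  (empty — regression defined)
  G \ add = {holding(g), on(d,c)} \ {holding(g)} = {on(d,c)}
  ∪ pre   = {on(d,c)} ∪ {clear(g), handempty, ontable(g)}
          = {clear(g), handempty, on(d,c), ontable(g)}

== RESULT ==
["clear(g)", "handempty", "on(d,c)", "ontable(g)"]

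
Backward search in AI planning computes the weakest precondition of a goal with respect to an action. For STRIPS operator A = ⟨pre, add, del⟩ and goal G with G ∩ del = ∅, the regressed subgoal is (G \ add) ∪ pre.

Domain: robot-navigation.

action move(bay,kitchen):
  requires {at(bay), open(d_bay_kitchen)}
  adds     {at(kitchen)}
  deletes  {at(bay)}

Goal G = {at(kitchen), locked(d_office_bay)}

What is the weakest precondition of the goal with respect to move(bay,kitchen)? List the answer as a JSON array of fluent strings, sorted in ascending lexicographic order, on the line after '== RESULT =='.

Regress:
  G ∩ del = {}  (empty — regression defined)
  G \ add = {at(kitchen), locked(d_office_bay)} \ {at(kitchen)} = {locked(d_office_bay)}
  ∪ pre   = {locked(d_office_bay)} ∪ {at(bay), open(d_bay_kitchen)}
          = {at(bay), locked(d_office_bay), open(d_bay_kitchen)}

== RESULT ==
["at(bay)", "locked(d_office_bay)", "open(d_bay_kitchen)"]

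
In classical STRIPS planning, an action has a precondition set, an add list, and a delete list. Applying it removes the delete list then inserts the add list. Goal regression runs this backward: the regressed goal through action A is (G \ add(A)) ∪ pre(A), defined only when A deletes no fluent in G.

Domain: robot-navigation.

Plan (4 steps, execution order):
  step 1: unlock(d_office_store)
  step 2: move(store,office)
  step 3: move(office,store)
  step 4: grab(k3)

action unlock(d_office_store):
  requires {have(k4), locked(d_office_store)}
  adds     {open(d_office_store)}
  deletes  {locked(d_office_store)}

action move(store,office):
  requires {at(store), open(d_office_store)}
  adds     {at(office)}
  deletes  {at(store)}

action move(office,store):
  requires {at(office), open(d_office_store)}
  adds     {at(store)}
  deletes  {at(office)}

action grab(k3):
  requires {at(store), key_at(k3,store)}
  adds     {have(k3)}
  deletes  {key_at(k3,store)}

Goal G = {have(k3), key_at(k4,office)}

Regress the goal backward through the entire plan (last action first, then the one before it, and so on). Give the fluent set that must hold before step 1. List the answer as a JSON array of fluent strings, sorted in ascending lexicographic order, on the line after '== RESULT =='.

Regress step by step:
  through step 4 (grab(k3)): drop {have(k3)}, keep {key_at(k4,office)}, require {at(store), key_at(k3,store)}
    → {at(store), key_at(k3,store), key_at(k4,office)}
  through step 3 (move(office,store)): drop {at(store)}, keep {key_at(k3,store), key_at(k4,office)}, require {at(office), open(d_office_store)}
    → {at(office), key_at(k3,store), key_at(k4,office), open(d_office_store)}
  through step 2 (move(store,office)): drop {at(office)}, keep {key_at(k3,store), key_at(k4,office), open(d_office_store)}, require {at(store), open(d_office_store)}
    → {at(store), key_at(k3,store), key_at(k4,office), open(d_office_store)}
  through step 1 (unlock(d_office_store)): drop {open(d_office_store)}, keep {at(store), key_at(k3,store), key_at(k4,office)}, require {have(k4), locked(d_office_store)}
    → {at(store), have(k4), key_at(k3,store), key_at(k4,office), locked(d_office_store)}

== RESULT ==
["at(store)", "have(k4)", "key_at(k3,store)", "key_at(k4,office)", "locked(d_office_store)"]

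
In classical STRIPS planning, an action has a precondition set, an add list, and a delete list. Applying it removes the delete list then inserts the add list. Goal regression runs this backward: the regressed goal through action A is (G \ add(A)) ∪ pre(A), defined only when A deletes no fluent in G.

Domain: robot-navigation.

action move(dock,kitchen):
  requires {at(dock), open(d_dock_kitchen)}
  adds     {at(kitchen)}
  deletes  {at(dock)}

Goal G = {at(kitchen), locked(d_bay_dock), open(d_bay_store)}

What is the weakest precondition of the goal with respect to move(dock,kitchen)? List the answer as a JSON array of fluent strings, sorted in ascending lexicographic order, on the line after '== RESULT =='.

Regress:
  G ∩ del = {}  (empty — regression defined)
  G \ add = {at(kitchen), locked(d_bay_dock), open(d_bay_store)} \ {at(kitchen)} = {locked(d_bay_dock), open(d_bay_store)}
  ∪ pre   = {locked(d_bay_dock), open(d_bay_store)} ∪ {at(dock), open(d_dock_kitchen)}
          = {at(dock), locked(d_bay_dock), open(d_bay_store), open(d_dock_kitchen)}

== RESULT ==
["at(dock)", "locked(d_bay_dock)", "open(d_bay_store)", "open(d_dock_kitchen)"]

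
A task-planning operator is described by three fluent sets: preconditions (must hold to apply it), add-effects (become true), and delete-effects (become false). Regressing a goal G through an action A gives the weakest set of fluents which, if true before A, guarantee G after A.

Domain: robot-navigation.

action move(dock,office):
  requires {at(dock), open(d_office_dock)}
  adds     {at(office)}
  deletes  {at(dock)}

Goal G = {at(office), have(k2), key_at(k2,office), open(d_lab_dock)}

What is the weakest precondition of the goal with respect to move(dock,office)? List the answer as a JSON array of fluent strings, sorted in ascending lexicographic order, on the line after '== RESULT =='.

Regress:
  G ∩ del = {}  (empty — regression defined)
  G \ add = {at(office), have(k2), key_at(k2,office), open(d_lab_dock)} \ {at(office)} = {have(k2), key_at(k2,office), open(d_lab_dock)}
  ∪ pre   = {have(k2), key_at(k2,office), open(d_lab_dock)} ∪ {at(dock), open(d_office_dock)}
          = {at(dock), have(k2), key_at(k2,office), open(d_lab_dock), open(d_office_dock)}

== RESULT ==
["at(dock)", "have(k2)", "key_at(k2,office)", "open(d_lab_dock)", "open(d_office_dock)"]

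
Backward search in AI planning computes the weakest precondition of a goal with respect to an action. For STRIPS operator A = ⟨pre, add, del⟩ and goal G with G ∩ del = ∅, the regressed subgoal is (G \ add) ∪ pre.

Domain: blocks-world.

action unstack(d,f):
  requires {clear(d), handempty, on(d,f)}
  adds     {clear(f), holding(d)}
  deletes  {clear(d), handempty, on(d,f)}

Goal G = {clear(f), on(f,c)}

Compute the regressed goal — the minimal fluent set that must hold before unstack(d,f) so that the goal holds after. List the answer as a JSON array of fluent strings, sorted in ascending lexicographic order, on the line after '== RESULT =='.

Compute (G \ add) ∪ pre:
  G ∩ del = {}  (empty — regression defined)
  G \ add = {clear(f), on(f,c)} \ {clear(f), holding(d)} = {on(f,c)}
  ∪ pre   = {on(f,c)} ∪ {clear(d), handempty, on(d,f)}
          = {clear(d), handempty, on(d,f), on(f,c)}

== RESULT ==
["clear(d)", "handempty", "on(d,f)", "on(f,c)"]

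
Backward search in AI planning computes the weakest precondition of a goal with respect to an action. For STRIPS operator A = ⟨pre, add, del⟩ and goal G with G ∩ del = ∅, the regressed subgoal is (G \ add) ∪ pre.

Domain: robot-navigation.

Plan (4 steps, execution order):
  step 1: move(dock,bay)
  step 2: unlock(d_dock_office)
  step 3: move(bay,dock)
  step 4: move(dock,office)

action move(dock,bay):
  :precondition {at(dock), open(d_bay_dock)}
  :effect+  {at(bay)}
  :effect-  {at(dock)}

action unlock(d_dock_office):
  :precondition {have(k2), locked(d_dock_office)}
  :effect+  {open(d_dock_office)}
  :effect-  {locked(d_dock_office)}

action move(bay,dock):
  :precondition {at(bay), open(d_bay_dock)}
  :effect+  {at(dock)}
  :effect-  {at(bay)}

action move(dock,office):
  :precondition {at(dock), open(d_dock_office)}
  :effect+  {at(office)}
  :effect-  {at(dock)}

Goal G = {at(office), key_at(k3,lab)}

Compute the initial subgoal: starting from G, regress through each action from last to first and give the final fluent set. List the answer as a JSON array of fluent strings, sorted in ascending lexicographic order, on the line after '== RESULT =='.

Work backward from the goal:
  through step 4 (move(dock,office)): drop {at(office)}, keep {key_at(k3,lab)}, require {at(dock), open(d_dock_office)}
    → {at(dock), key_at(k3,lab), open(d_dock_office)}
  through step 3 (move(bay,dock)): drop {at(dock)}, keep {key_at(k3,lab), open(d_dock_office)}, require {at(bay), open(d_bay_dock)}
    → {at(bay), key_at(k3,lab), open(d_bay_dock), open(d_dock_office)}
  through step 2 (unlock(d_dock_office)): drop {open(d_dock_office)}, keep {at(bay), key_at(k3,lab), open(d_bay_dock)}, require {have(k2), locked(d_dock_office)}
    → {at(bay), have(k2), key_at(k3,lab), locked(d_dock_office), open(d_bay_dock)}
  through step 1 (move(dock,bay)): drop {at(bay)}, keep {have(k2), key_at(k3,lab), locked(d_dock_office), open(d_bay_dock)}, require {at(dock), open(d_bay_dock)}
    → {at(dock), have(k2), key_at(k3,lab), locked(d_dock_office), open(d_bay_dock)}

== RESULT ==
["at(dock)", "have(k2)", "key_at(k3,lab)", "locked(d_dock_office)", "open(d_bay_dock)"]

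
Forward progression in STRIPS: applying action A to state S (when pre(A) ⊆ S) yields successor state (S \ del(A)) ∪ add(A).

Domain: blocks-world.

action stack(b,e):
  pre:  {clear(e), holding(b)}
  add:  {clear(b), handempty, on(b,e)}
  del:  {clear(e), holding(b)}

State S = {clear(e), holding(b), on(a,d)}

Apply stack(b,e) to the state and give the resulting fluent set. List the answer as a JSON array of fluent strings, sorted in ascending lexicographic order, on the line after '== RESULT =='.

Progress:
  pre ⊆ S: {clear(e), holding(b)} ⊆ S  — applicable
  S \ del = {on(a,d)}
  ∪ add   = {clear(b), handempty, on(a,d), on(b,e)}

== RESULT ==
["clear(b)", "handempty", "on(a,d)", "on(b,e)"]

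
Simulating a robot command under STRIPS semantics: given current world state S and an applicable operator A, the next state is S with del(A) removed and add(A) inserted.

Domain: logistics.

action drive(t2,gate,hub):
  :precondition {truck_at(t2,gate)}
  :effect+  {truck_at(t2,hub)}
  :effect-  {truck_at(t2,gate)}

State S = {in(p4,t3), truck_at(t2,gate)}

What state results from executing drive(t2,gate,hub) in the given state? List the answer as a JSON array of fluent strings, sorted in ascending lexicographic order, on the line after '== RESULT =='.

Progress:
  pre ⊆ S: {truck_at(t2,gate)} ⊆ S  — applicable
  S \ del = {in(p4,t3)}
  ∪ add   = {in(p4,t3), truck_at(t2,hub)}

== RESULT ==
["in(p4,t3)", "truck_at(t2,hub)"]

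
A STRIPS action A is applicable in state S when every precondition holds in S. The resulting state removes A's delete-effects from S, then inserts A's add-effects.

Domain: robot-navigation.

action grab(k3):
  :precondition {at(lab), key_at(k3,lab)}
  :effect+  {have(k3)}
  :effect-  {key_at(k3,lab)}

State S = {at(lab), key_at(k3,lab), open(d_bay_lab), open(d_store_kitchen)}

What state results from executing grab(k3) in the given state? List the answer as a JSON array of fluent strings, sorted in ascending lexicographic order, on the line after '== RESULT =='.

Progress:
  pre ⊆ S: {at(lab), key_at(k3,lab)} ⊆ S  — applicable
  S \ del = {at(lab), open(d_bay_lab), open(d_store_kitchen)}
  ∪ add   = {at(lab), have(k3), open(d_bay_lab), open(d_store_kitchen)}

== RESULT ==
["at(lab)", "have(k3)", "open(d_bay_lab)", "open(d_store_kitchen)"]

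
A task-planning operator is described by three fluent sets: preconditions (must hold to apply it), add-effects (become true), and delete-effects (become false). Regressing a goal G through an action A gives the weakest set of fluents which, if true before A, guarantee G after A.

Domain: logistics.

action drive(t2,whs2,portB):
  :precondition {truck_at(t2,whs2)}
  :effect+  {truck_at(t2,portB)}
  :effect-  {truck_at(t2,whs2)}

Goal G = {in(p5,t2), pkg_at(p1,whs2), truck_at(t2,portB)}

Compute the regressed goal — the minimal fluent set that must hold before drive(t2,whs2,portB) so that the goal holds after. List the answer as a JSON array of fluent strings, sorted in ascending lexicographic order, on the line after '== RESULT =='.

Compute (G \ add) ∪ pre:
  G ∩ del = {}  (empty — regression defined)
  G \ add = {in(p5,t2), pkg_at(p1,whs2), truck_at(t2,portB)} \ {truck_at(t2,portB)} = {in(p5,t2), pkg_at(p1,whs2)}
  ∪ pre   = {in(p5,t2), pkg_at(p1,whs2)} ∪ {truck_at(t2,whs2)}
          = {in(p5,t2), pkg_at(p1,whs2), truck_at(t2,whs2)}

== RESULT ==
["in(p5,t2)", "pkg_at(p1,whs2)", "truck_at(t2,whs2)"]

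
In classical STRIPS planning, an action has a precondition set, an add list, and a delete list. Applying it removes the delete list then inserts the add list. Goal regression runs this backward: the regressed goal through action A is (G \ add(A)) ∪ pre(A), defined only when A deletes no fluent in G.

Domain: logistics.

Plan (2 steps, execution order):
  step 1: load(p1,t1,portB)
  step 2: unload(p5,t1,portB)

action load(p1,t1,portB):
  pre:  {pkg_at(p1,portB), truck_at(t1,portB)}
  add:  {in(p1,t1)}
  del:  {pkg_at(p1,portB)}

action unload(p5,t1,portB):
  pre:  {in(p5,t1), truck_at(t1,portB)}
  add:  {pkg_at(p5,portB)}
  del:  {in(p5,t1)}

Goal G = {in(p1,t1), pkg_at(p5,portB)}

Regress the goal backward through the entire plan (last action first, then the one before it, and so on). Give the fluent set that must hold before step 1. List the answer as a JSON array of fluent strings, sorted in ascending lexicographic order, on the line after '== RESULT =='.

Regress step by step:
  through step 2 (unload(p5,t1,portB)): drop {pkg_at(p5,portB)}, keep {in(p1,t1)}, require {in(p5,t1), truck_at(t1,portB)}
    → {in(p1,t1), in(p5,t1), truck_at(t1,portB)}
  through step 1 (load(p1,t1,portB)): drop {in(p1,t1)}, keep {in(p5,t1), truck_at(t1,portB)}, require {pkg_at(p1,portB), truck_at(t1,portB)}
    → {in(p5,t1), pkg_at(p1,portB), truck_at(t1,portB)}

== RESULT ==
["in(p5,t1)", "pkg_at(p1,portB)", "truck_at(t1,portB)"]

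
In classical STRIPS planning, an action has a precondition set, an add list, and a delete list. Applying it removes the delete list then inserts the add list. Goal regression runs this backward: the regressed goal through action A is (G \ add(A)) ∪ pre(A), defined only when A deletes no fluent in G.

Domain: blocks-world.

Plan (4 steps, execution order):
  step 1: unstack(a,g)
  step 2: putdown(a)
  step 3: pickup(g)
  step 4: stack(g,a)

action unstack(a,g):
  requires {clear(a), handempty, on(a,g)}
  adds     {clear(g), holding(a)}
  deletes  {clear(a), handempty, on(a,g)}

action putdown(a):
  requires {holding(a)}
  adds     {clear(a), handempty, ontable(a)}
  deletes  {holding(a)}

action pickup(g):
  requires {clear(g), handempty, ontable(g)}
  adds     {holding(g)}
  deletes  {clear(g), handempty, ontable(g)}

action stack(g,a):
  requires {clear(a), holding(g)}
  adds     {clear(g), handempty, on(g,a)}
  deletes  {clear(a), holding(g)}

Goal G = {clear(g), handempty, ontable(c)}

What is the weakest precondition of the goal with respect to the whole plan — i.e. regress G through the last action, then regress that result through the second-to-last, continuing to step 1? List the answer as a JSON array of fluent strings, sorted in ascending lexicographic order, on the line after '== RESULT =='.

Regress step by step:
  through step 4 (stack(g,a)): drop {clear(g), handempty}, keep {ontable(c)}, require {clear(a), holding(g)}
    → {clear(a), holding(g), ontable(c)}
  through step 3 (pickup(g)): drop {holding(g)}, keep {clear(a), ontable(c)}, require {clear(g), handempty, ontable(g)}
    → {clear(a), clear(g), handempty, ontable(c), ontable(g)}
  through step 2 (putdown(a)): drop {clear(a), handempty}, keep {clear(g), ontable(c), ontable(g)}, require {holding(a)}
    → {clear(g), holding(a), ontable(c), ontable(g)}
  through step 1 (unstack(a,g)): drop {clear(g), holding(a)}, keep {ontable(c), ontable(g)}, require {clear(a), handempty, on(a,g)}
    → {clear(a), handempty, on(a,g), ontable(c), ontable(g)}

== RESULT ==
["clear(a)", "handempty", "on(a,g)", "ontable(c)", "ontable(g)"]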